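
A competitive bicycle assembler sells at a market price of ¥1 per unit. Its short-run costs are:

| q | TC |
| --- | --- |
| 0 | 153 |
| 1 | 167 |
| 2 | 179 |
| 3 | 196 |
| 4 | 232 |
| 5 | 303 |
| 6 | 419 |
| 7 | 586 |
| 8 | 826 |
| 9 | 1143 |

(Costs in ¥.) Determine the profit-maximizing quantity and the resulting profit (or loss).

Profit at each row (π = 1q − TC): q=0: -153; q=1: -166; q=2: -177; q=3: -193; q=4: -228; q=5: -298; q=6: -413; q=7: -579; q=8: -818; q=9: -1134.
Profit is highest at q = 0. Equivalently, the lowest AVC in the table is 26/2 ≈ ¥13 at q = 2, and P = ¥1 falls below it — price never covers variable cost, so the firm shuts down and loses only its fixed cost.

q = 0 (shut down); profit = -¥153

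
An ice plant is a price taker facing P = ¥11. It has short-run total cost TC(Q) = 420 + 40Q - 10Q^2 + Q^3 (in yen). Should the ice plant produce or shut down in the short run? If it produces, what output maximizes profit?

From TC, MC = TC'(Q) = 40 - 20Q + 3Q^2 and AVC = VC/Q = 40 - 10Q + Q^2.
The AVC parabola has its vertex at Q = 10/2 = 5, where AVC = 40 - 10·5 + 5^2 = ¥15.
Since P = ¥11 < min AVC = ¥15, price fails to cover variable cost at any output.
Best response: produce nothing and absorb the ¥420 fixed cost.

Shut down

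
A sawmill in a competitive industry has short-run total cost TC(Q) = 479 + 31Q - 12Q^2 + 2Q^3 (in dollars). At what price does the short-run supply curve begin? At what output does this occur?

Short-run supply begins at min AVC. From VC = 31Q - 12Q^2 + 2Q^3, AVC = 31 - 12Q + 2Q^2.
dAVC/dQ = -12 + 4Q = 0 gives Q = 3. min AVC = 31 - 12·3 + 2·3^2 = 13.
The firm shuts down for any P below $13.

$13 per unit, at Q = 3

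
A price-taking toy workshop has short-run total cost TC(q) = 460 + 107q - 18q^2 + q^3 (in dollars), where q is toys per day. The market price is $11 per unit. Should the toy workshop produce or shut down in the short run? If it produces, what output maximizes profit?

Shut down

From TC, MC = TC'(q) = 107 - 36q + 3q^2 and AVC = VC/q = 107 - 18q + q^2.
AVC hits its minimum where MC = AVC, at q = 9, giving min AVC = 107 - 18·9 + 9^2 = $26.
P = $11 lies below min AVC = $26; no output level covers variable cost.
The firm minimizes its loss by shutting down and losing only its fixed cost of $460.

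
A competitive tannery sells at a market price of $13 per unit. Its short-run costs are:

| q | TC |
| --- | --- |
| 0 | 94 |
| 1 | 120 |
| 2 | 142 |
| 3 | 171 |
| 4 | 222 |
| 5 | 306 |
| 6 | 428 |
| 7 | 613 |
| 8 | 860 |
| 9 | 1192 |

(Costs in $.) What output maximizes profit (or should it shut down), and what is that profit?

q = 0 (shut down); profit = -$94

Profit at each row (π = 13q − TC): q=0: -94; q=1: -107; q=2: -116; q=3: -132; q=4: -170; q=5: -241; q=6: -350; q=7: -522; q=8: -756; q=9: -1075.
Profit is highest at q = 0. Equivalently, the lowest AVC in the table is 48/2 ≈ $24 at q = 2, and P = $13 falls below it — price never covers variable cost, so the firm shuts down and loses only its fixed cost.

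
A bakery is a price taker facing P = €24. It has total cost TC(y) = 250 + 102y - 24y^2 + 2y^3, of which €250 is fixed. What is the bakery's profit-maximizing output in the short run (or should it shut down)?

From TC, MC = TC'(y) = 102 - 48y + 6y^2 and AVC = VC/y = 102 - 24y + 2y^2.
The AVC parabola has its vertex at y = 24/4 = 6, where AVC = 102 - 24·6 + 2·6^2 = €30.
With P < min AVC (€24 < €30), every unit sold adds to the loss.
Shutting down limits the loss to fixed cost, €250.

Shut down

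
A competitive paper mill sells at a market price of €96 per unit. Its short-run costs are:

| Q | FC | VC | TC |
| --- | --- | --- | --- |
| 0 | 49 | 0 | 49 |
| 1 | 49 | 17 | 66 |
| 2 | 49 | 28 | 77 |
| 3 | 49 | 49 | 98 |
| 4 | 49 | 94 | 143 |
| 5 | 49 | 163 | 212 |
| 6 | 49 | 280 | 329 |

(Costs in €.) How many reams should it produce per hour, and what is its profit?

Profit at each row (π = 96Q − TC): Q=0: -49; Q=1: 30; Q=2: 115; Q=3: 190; Q=4: 241; Q=5: 268; Q=6: 247.
Profit is maximized at Q = 5. AVC there is 163/5 = €32.60 ≤ P, so producing beats shutting down (which would give -€49).

Q = 5; profit = €268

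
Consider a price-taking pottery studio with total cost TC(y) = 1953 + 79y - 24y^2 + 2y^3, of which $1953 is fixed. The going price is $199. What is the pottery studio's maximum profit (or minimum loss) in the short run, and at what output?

Profit = -$353 at y = 10

AVC = 79 - 24y + 2y^2; min AVC = $7 at y = 6. Since P = $199 ≥ min AVC, the firm produces.
With MC = 79 - 48y + 6y^2, P = MC on the upward-sloping part at y* = 10.
TR = 199·10 = 1990. TC = 1953 + 390 = 2343. Profit = 1990 − 2343 = -$353.
Shutting down would mean losing the fixed cost of $1953, so operating at a loss of $353 is better by $1600.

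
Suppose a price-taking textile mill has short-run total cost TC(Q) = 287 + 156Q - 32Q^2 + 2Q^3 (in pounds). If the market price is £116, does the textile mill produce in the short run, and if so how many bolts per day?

From TC, MC = TC'(Q) = 156 - 64Q + 6Q^2 and AVC = VC/Q = 156 - 32Q + 2Q^2.
AVC hits its minimum where MC = AVC, at Q = 8, giving min AVC = 156 - 32·8 + 2·8^2 = £28.
P = £116 exceeds min AVC = £28, so the firm stays open.
Solving P = MC: 40 - 64Q + 6Q^2 = 0 ⇒ Q = 2/3 or 10. On the upward-sloping branch, Q* = 10.
Check: AVC at Q = 10 is £36 ≤ P, so revenue covers variable cost.
Profit = P·Q − TC = 116·10 − 647 = £513.

Produce at Q = 10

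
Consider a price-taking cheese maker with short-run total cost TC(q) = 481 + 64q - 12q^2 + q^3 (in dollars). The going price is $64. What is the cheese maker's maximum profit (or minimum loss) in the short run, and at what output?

Profit = -$225 at q = 8

AVC = 64 - 12q + q^2 has its minimum $28 at q = 6; price $64 clears that bar, so the firm operates.
MC = 64 - 24q + 3q^2. Setting P = MC and taking the root on the rising branch gives q* = 8.
TR = 64·8 = 512. TC = 481 + 256 = 737. Profit = 512 − 737 = -$225.
By producing, the firm covers all variable cost plus $256 of fixed cost; shutting down would lose the full $481.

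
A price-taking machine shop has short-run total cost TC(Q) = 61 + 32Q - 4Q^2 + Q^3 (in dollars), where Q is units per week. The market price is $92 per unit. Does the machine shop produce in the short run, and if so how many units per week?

Strip out fixed cost: VC = 32Q - 4Q^2 + Q^3. Then AVC = 32 - 4Q + Q^2 and MC = 32 - 8Q + 3Q^2.
AVC is minimized where dAVC/dQ = -4 + 2Q = 0, at Q = 2; min AVC = 32 - 4·2 + 2^2 = $28.
P = $92 exceeds min AVC = $28, so the firm stays open.
Solving P = MC: -60 - 8Q + 3Q^2 = 0 ⇒ Q = -10/3 or 6. On the upward-sloping branch, Q* = 6.
Check: AVC at Q = 6 is $44 ≤ P, so revenue covers variable cost.
Profit = P·Q − TC = 92·6 − 325 = $227.

Produce at Q = 6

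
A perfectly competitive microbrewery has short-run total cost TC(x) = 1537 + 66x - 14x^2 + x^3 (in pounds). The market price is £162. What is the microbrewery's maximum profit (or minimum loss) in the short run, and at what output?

Profit = -£97 at x = 12

AVC = 66 - 14x + x^2; min AVC = £17 at x = 7. Since P = £162 ≥ min AVC, the firm produces.
MC = 66 - 28x + 3x^2. Setting P = MC and taking the root on the rising branch gives x* = 12.
TR = 162·12 = 1944. TC = 1537 + 504 = 2041. Profit = 1944 − 2041 = -£97.
By producing, the firm covers all variable cost plus £1440 of fixed cost; shutting down would lose the full £1537.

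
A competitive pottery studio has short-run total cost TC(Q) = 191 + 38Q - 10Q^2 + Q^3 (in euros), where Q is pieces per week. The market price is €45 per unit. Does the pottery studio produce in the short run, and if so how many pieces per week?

Produce at Q = 7

From TC, MC = TC'(Q) = 38 - 20Q + 3Q^2 and AVC = VC/Q = 38 - 10Q + Q^2.
The AVC parabola has its vertex at Q = 10/2 = 5, where AVC = 38 - 10·5 + 5^2 = €13.
Since P = €45 ≥ min AVC = €13, price covers variable cost and the firm should produce.
P = MC gives -7 - 20Q + 3Q^2 = 0, with roots -1/3 and 7. Take the larger (rising MC): Q* = 7.
Check: AVC at Q = 7 is €17 ≤ P, so revenue covers variable cost.
Profit = P·Q − TC = 45·7 − 310 = €5.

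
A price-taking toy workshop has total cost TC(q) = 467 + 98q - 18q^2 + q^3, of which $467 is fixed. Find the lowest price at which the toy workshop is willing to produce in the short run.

The shutdown price is the minimum of AVC. VC = 98q - 18q^2 + q^3, so AVC = 98 - 18q + q^2.
At the minimum of AVC, MC = AVC. MC = 98 - 36q + 3q^2; setting MC = AVC gives 2q^2 - 18q = 0, so q = 9. min AVC = 17.
The firm shuts down for any P below $17.

$17 per unit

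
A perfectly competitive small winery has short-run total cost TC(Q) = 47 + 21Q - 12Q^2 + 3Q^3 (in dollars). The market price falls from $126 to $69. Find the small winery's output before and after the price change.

Output falls from 5 to 4

AVC = 21 - 12Q + 3Q^2, minimized at Q = 2 where min AVC = $9. MC = 21 - 24Q + 9Q^2.
With P = $126 above the shutdown price, P = MC gives Q = 5.
At P = $69 ≥ min AVC, set P = MC: Q = 4. The firm stays open but cuts output.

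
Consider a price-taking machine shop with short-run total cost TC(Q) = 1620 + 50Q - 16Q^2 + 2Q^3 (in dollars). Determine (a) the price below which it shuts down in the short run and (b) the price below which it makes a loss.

Shutdown price = min AVC. AVC = 50 - 16Q + 2Q^2, with vertex at Q = 4 and minimum $18.
ATC = 1620/Q + 50 - 16Q + 2Q^2. Setting dATC/dQ = −1620/Q^2 − 16 + 4Q = 0 gives Q = 9 (since 4·9^3 − 16·9^2 = 1620).
min ATC = 1620/9 + 50 − 16·9 + 2·9^2 = $248. That is the break-even price.
For $18 ≤ P < $248 the firm produces at a loss; below $18 it shuts down.

Shutdown price = $18; break-even price = $248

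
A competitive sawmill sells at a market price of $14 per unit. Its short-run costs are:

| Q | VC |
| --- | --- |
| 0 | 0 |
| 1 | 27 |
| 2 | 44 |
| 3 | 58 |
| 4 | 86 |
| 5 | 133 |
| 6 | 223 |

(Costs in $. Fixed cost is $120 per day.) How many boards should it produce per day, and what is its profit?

Tabulate TR − TC: Q=0: -120; Q=1: -133; Q=2: -136; Q=3: -136; Q=4: -150; Q=5: -183; Q=6: -259.
Profit is highest at Q = 0. Equivalently, the lowest AVC in the table is 58/3 ≈ $19.33 at Q = 3, and P = $14 falls below it — price never covers variable cost, so the firm shuts down and loses only its fixed cost.

Q = 0 (shut down); profit = -$120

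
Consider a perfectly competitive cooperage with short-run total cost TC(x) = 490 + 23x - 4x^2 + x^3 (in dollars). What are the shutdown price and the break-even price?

Shutdown price = min AVC. AVC = 23 - 4x + x^2, with vertex at x = 2 and minimum $19.
ATC = 490/x + 23 - 4x + x^2. Setting dATC/dx = −490/x^2 − 4 + 2x = 0 gives x = 7 (since 2·7^3 − 4·7^2 = 490).
min ATC = 490/7 + 23 − 4·7 + 7^2 = $114. That is the break-even price.
Between these two prices the firm operates at a loss; above $114 it earns a profit.

Shutdown price = $19; break-even price = $114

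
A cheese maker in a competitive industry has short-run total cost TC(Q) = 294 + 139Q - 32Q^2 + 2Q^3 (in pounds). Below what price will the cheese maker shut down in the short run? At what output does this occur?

£11 per unit, at Q = 8

The shutdown price is the minimum of AVC. VC = 139Q - 32Q^2 + 2Q^3, so AVC = 139 - 32Q + 2Q^2.
At the minimum of AVC, MC = AVC. MC = 139 - 64Q + 6Q^2; setting MC = AVC gives 4Q^2 - 32Q = 0, so Q = 8. min AVC = 11.
The firm shuts down for any P below £11.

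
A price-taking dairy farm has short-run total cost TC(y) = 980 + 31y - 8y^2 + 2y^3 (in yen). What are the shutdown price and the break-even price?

Shutdown price = ¥23; break-even price = ¥213

AVC = 31 - 8y + 2y^2; minimized at y = 2, giving min AVC = ¥23. That is the shutdown price.
ATC = 980/y + 31 - 8y + 2y^2. Setting dATC/dy = −980/y^2 − 8 + 4y = 0 gives y = 7 (since 4·7^3 − 8·7^2 = 980).
min ATC = 980/7 + 31 − 8·7 + 2·7^2 = ¥213. That is the break-even price.
Between these two prices the firm operates at a loss; above ¥213 it earns a profit.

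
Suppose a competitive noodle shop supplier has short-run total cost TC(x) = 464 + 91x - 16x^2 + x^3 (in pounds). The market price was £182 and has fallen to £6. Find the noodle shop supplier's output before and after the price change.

MC = 91 - 32x + 3x^2; the shutdown threshold is min AVC = £27 (at x = 8).
With P = £182 above the shutdown price, P = MC gives x = 13.
At P = £6 < min AVC = £27, price no longer covers variable cost at any output, so the firm shuts down: x = 0.

Output falls from 13 to 0 (the firm shuts down)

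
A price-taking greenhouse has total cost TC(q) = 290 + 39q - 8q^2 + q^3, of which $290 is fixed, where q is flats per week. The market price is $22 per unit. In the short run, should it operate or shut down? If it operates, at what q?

Variable cost is VC = 39q - 8q^2 + q^3, so AVC = VC/q = 39 - 8q + q^2 and MC = dTC/dq = 39 - 16q + 3q^2.
AVC hits its minimum where MC = AVC, at q = 4, giving min AVC = 39 - 8·4 + 4^2 = $23.
P = $22 lies below min AVC = $23; no output level covers variable cost.
The firm minimizes its loss by shutting down and losing only its fixed cost of $290.

Shut down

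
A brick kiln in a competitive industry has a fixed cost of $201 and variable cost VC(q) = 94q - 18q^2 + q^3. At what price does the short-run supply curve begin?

$13 per unit

Short-run supply begins at min AVC. From VC = 94q - 18q^2 + q^3, AVC = 94 - 18q + q^2.
At the minimum of AVC, MC = AVC. MC = 94 - 36q + 3q^2; setting MC = AVC gives 2q^2 - 18q = 0, so q = 9. min AVC = 13.
So the shutdown price is $13.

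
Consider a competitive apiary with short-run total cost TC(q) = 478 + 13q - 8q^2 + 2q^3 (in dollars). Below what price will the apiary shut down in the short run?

$5 per unit

Short-run supply begins at min AVC. From VC = 13q - 8q^2 + 2q^3, AVC = 13 - 8q + 2q^2.
dAVC/dq = -8 + 4q = 0 gives q = 2. min AVC = 13 - 8·2 + 2·2^2 = 5.
The firm shuts down for any P below $5.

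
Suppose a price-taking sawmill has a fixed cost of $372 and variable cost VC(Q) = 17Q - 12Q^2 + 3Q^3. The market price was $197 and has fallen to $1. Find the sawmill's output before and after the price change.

MC = 17 - 24Q + 9Q^2; the shutdown threshold is min AVC = $5 (at Q = 2).
With P = $197 above the shutdown price, P = MC gives Q = 6.
At P = $1 < min AVC = $5, price no longer covers variable cost at any output, so the firm shuts down: Q = 0.

Output falls from 6 to 0 (the firm shuts down)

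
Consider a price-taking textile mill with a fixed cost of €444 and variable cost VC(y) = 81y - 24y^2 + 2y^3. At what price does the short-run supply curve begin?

Short-run supply begins at min AVC. From VC = 81y - 24y^2 + 2y^3, AVC = 81 - 24y + 2y^2.
At the minimum of AVC, MC = AVC. MC = 81 - 48y + 6y^2; setting MC = AVC gives 4y^2 - 24y = 0, so y = 6. min AVC = 9.
The firm shuts down for any P below €9.

€9 per unit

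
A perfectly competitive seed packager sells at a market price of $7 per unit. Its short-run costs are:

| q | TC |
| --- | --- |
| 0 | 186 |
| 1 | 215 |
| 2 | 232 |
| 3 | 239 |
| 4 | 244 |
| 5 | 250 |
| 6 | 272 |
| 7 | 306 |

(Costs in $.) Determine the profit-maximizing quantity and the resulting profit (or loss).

Tabulate TR − TC: q=0: -186; q=1: -208; q=2: -218; q=3: -218; q=4: -216; q=5: -215; q=6: -230; q=7: -257.
Profit is highest at q = 0. Equivalently, the lowest AVC in the table is 64/5 ≈ $12.80 at q = 5, and P = $7 falls below it — price never covers variable cost, so the firm shuts down and loses only its fixed cost.

q = 0 (shut down); profit = -$186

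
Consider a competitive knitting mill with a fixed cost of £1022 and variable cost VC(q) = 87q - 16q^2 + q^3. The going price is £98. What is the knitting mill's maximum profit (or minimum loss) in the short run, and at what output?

AVC = 87 - 16q + q^2; min AVC = £23 at q = 8. Since P = £98 ≥ min AVC, the firm produces.
With MC = 87 - 32q + 3q^2, P = MC on the upward-sloping part at q* = 11.
TR = 98·11 = 1078. TC = 1022 + 352 = 1374. Profit = 1078 − 1374 = -£296.
Shutting down would mean losing the fixed cost of £1022, so operating at a loss of £296 is better by £726.

Profit = -£296 at q = 11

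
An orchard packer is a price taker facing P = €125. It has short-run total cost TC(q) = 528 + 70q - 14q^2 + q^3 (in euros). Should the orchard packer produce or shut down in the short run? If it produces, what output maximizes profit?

Produce at q = 11

From TC, MC = TC'(q) = 70 - 28q + 3q^2 and AVC = VC/q = 70 - 14q + q^2.
AVC hits its minimum where MC = AVC, at q = 7, giving min AVC = 70 - 14·7 + 7^2 = €21.
Since P = €125 ≥ min AVC = €21, price covers variable cost and the firm should produce.
Solving P = MC: -55 - 28q + 3q^2 = 0 ⇒ q = -5/3 or 11. On the upward-sloping branch, q* = 11.
Check: AVC at q = 11 is €37 ≤ P, so revenue covers variable cost.
Profit = P·q − TC = 125·11 − 935 = €440.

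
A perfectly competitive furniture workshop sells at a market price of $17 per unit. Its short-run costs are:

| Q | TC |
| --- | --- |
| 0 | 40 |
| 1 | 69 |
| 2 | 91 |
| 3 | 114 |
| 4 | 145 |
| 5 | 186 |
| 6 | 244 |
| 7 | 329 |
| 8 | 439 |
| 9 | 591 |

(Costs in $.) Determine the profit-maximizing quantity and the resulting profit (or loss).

Profit at each row (π = 17Q − TC): Q=0: -40; Q=1: -52; Q=2: -57; Q=3: -63; Q=4: -77; Q=5: -101; Q=6: -142; Q=7: -210; Q=8: -303; Q=9: -438.
Profit is highest at Q = 0. Equivalently, the lowest AVC in the table is 74/3 ≈ $24.67 at Q = 3, and P = $17 falls below it — price never covers variable cost, so the firm shuts down and loses only its fixed cost.

Q = 0 (shut down); profit = -$40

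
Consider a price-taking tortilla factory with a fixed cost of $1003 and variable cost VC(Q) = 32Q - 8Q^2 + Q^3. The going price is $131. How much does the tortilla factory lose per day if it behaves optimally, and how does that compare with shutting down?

Profit = -$193 at Q = 9

AVC = 32 - 8Q + Q^2 has its minimum $16 at Q = 4; price $131 clears that bar, so the firm operates.
MC = 32 - 16Q + 3Q^2. Setting P = MC and taking the root on the rising branch gives Q* = 9.
TR = 131·9 = 1179. TC = 1003 + 369 = 1372. Profit = 1179 − 1372 = -$193.
By producing, the firm covers all variable cost plus $810 of fixed cost; shutting down would lose the full $1003.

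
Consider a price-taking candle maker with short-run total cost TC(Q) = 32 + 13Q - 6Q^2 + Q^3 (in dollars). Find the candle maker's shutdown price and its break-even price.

Shutdown price = $4; break-even price = $13

AVC = 13 - 6Q + Q^2; minimized at Q = 3, giving min AVC = $4. That is the shutdown price.
ATC = 32/Q + 13 - 6Q + Q^2. Setting dATC/dQ = −32/Q^2 − 6 + 2Q = 0 gives Q = 4 (since 2·4^3 − 6·4^2 = 32).
min ATC = 32/4 + 13 − 6·4 + 4^2 = $13. That is the break-even price.
Between these two prices the firm operates at a loss; above $13 it earns a profit.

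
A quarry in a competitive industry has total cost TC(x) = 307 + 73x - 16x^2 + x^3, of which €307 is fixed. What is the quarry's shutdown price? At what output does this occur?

Short-run supply begins at min AVC. From VC = 73x - 16x^2 + x^3, AVC = 73 - 16x + x^2.
At the minimum of AVC, MC = AVC. MC = 73 - 32x + 3x^2; setting MC = AVC gives 2x^2 - 16x = 0, so x = 8. min AVC = 9.
For P < €9 the firm produces nothing.

€9 per unit, at x = 8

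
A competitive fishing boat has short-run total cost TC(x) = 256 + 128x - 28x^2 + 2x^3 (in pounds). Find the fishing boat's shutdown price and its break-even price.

AVC = 128 - 28x + 2x^2; minimized at x = 7, giving min AVC = £30. That is the shutdown price.
ATC = 256/x + 128 - 28x + 2x^2. Setting dATC/dx = −256/x^2 − 28 + 4x = 0 gives x = 8 (since 4·8^3 − 28·8^2 = 256).
min ATC = 256/8 + 128 − 28·8 + 2·8^2 = £64. That is the break-even price.
For £30 ≤ P < £64 the firm produces at a loss; below £30 it shuts down.

Shutdown price = £30; break-even price = £64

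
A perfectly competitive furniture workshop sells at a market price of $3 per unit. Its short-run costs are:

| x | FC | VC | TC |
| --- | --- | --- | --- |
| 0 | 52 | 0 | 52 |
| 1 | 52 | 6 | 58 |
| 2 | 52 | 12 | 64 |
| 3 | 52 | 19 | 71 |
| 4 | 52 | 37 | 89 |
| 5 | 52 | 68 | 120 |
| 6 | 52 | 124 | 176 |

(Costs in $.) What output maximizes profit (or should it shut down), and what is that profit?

Profit at each row (π = 3x − TC): x=0: -52; x=1: -55; x=2: -58; x=3: -62; x=4: -77; x=5: -105; x=6: -158.
Profit is highest at x = 0. Equivalently, the lowest AVC in the table is 6/1 ≈ $6 at x = 1, and P = $3 falls below it — price never covers variable cost, so the firm shuts down and loses only its fixed cost.

x = 0 (shut down); profit = -$52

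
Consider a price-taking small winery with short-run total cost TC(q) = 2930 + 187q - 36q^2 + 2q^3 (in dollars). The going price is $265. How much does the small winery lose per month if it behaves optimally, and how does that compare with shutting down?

Profit = -$226 at q = 13

AVC = 187 - 36q + 2q^2 has its minimum $25 at q = 9; price $265 clears that bar, so the firm operates.
MC = 187 - 72q + 6q^2. Setting P = MC and taking the root on the rising branch gives q* = 13.
TR = 265·13 = 3445. TC = 2930 + 741 = 3671. Profit = 3445 − 3671 = -$226.
By producing, the firm covers all variable cost plus $2704 of fixed cost; shutting down would lose the full $2930.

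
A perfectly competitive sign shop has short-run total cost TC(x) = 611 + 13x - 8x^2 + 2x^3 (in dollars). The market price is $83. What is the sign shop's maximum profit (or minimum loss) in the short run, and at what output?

AVC = 13 - 8x + 2x^2; min AVC = $5 at x = 2. Since P = $83 ≥ min AVC, the firm produces.
MC = 13 - 16x + 6x^2. Setting P = MC and taking the root on the rising branch gives x* = 5.
TR = 83·5 = 415. TC = 611 + 115 = 726. Profit = 415 − 726 = -$311.
Shutting down would mean losing the fixed cost of $611, so operating at a loss of $311 is better by $300.

Profit = -$311 at x = 5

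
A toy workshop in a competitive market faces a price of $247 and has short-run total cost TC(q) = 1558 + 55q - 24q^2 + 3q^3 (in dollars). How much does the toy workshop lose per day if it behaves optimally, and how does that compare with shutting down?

AVC = 55 - 24q + 3q^2 has its minimum $7 at q = 4; price $247 clears that bar, so the firm operates.
MC = 55 - 48q + 9q^2. Setting P = MC and taking the root on the rising branch gives q* = 8.
TR = 247·8 = 1976. TC = 1558 + 440 = 1998. Profit = 1976 − 1998 = -$22.
That loss of $22 beats the $1558 the firm would lose by shutting down; producing recovers $1536 of fixed cost.

Profit = -$22 at q = 8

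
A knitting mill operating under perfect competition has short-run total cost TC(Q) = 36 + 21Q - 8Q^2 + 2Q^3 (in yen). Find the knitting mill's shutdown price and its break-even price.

Shutdown price = min AVC. AVC = 21 - 8Q + 2Q^2, with vertex at Q = 2 and minimum ¥13.
ATC = 36/Q + 21 - 8Q + 2Q^2. Setting dATC/dQ = −36/Q^2 − 8 + 4Q = 0 gives Q = 3 (since 4·3^3 − 8·3^2 = 36).
min ATC = 36/3 + 21 − 8·3 + 2·3^2 = ¥27. That is the break-even price.
For ¥13 ≤ P < ¥27 the firm produces at a loss; below ¥13 it shuts down.

Shutdown price = ¥13; break-even price = ¥27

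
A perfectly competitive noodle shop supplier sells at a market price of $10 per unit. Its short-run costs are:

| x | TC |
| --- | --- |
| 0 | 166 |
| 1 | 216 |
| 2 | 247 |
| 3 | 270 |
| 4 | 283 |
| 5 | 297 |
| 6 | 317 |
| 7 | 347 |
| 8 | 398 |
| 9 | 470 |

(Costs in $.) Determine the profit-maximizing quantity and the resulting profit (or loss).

x = 0 (shut down); profit = -$166

Profit at each row (π = 10x − TC): x=0: -166; x=1: -206; x=2: -227; x=3: -240; x=4: -243; x=5: -247; x=6: -257; x=7: -277; x=8: -318; x=9: -380.
Profit is highest at x = 0. Equivalently, the lowest AVC in the table is 151/6 ≈ $25.17 at x = 6, and P = $10 falls below it — price never covers variable cost, so the firm shuts down and loses only its fixed cost.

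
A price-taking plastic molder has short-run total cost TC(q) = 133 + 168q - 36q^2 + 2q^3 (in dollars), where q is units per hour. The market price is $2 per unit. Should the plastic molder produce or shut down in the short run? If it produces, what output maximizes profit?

Shut down

From TC, MC = TC'(q) = 168 - 72q + 6q^2 and AVC = VC/q = 168 - 36q + 2q^2.
The AVC parabola has its vertex at q = 36/4 = 9, where AVC = 168 - 36·9 + 2·9^2 = $6.
P = $2 lies below min AVC = $6; no output level covers variable cost.
Best response: produce nothing and absorb the $133 fixed cost.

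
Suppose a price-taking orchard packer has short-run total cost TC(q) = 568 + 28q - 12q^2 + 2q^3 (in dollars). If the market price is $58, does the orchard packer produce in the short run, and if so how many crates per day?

Strip out fixed cost: VC = 28q - 12q^2 + 2q^3. Then AVC = 28 - 12q + 2q^2 and MC = 28 - 24q + 6q^2.
AVC is minimized where dAVC/dq = -12 + 4q = 0, at q = 3; min AVC = 28 - 12·3 + 2·3^2 = $10.
P = $58 exceeds min AVC = $10, so the firm stays open.
Solving P = MC: -30 - 24q + 6q^2 = 0 ⇒ q = -1 or 5. On the upward-sloping branch, q* = 5.
Check: AVC at q = 5 is $18 ≤ P, so revenue covers variable cost.
Profit = P·q − TC = 58·5 − 658 = -$368, a loss, but smaller than the $568 fixed cost the firm would lose by shutting down.

Produce at q = 5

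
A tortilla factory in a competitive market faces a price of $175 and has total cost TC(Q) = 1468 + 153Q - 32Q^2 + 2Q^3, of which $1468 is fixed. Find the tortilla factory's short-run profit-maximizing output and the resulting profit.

Profit = -$16 at Q = 11

AVC = 153 - 32Q + 2Q^2; min AVC = $25 at Q = 8. Since P = $175 ≥ min AVC, the firm produces.
MC = 153 - 64Q + 6Q^2. Setting P = MC and taking the root on the rising branch gives Q* = 11.
TR = 175·11 = 1925. TC = 1468 + 473 = 1941. Profit = 1925 − 1941 = -$16.
That loss of $16 beats the $1468 the firm would lose by shutting down; producing recovers $1452 of fixed cost.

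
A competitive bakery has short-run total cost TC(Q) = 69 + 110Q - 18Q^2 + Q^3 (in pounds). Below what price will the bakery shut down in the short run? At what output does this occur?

The firm shuts down when price falls below the minimum of average variable cost. AVC = VC/Q = 110 - 18Q + Q^2.
dAVC/dQ = -18 + 2Q = 0 gives Q = 9. min AVC = 110 - 18·9 + 9^2 = 29.
So the shutdown price is £29.

£29 per unit, at Q = 9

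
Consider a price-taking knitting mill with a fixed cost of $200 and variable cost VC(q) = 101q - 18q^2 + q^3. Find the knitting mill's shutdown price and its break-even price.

AVC = 101 - 18q + q^2; minimized at q = 9, giving min AVC = $20. That is the shutdown price.
ATC = 200/q + 101 - 18q + q^2. Setting dATC/dq = −200/q^2 − 18 + 2q = 0 gives q = 10 (since 2·10^3 − 18·10^2 = 200).
min ATC = 200/10 + 101 − 18·10 + 10^2 = $41. That is the break-even price.
Between these two prices the firm operates at a loss; above $41 it earns a profit.

Shutdown price = $20; break-even price = $41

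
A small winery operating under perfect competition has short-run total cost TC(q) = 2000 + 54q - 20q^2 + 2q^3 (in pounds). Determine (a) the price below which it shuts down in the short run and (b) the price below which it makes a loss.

Shutdown price = £4; break-even price = £254

Shutdown price = min AVC. AVC = 54 - 20q + 2q^2, with vertex at q = 5 and minimum £4.
ATC = 2000/q + 54 - 20q + 2q^2. Setting dATC/dq = −2000/q^2 − 20 + 4q = 0 gives q = 10 (since 4·10^3 − 20·10^2 = 2000).
min ATC = 2000/10 + 54 − 20·10 + 2·10^2 = £254. That is the break-even price.
For £4 ≤ P < £254 the firm produces at a loss; below £4 it shuts down.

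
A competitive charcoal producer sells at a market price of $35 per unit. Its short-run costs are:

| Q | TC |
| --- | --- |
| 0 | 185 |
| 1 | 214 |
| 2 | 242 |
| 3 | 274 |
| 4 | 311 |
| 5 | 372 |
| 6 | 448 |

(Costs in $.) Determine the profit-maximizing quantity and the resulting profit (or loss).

Tabulate TR − TC: Q=0: -185; Q=1: -179; Q=2: -172; Q=3: -169; Q=4: -171; Q=5: -197; Q=6: -238.
Profit is maximized at Q = 3. AVC there is 89/3 = $29.67 ≤ P, so producing beats shutting down (which would give -$185).

Q = 3; profit = -$169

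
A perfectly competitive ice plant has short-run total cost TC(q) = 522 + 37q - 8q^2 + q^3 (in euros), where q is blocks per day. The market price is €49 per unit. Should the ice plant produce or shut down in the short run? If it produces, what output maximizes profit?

Produce at q = 6

Strip out fixed cost: VC = 37q - 8q^2 + q^3. Then AVC = 37 - 8q + q^2 and MC = 37 - 16q + 3q^2.
AVC hits its minimum where MC = AVC, at q = 4, giving min AVC = 37 - 8·4 + 4^2 = €21.
P = €49 exceeds min AVC = €21, so the firm stays open.
Solving P = MC: -12 - 16q + 3q^2 = 0 ⇒ q = -2/3 or 6. On the upward-sloping branch, q* = 6.
Check: AVC at q = 6 is €25 ≤ P, so revenue covers variable cost.
Profit = P·q − TC = 49·6 − 672 = -€378, a loss, but smaller than the €522 fixed cost the firm would lose by shutting down.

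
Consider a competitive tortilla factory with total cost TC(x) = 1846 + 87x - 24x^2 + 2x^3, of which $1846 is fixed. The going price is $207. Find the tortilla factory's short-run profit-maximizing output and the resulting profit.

Profit = -$246 at x = 10

AVC = 87 - 24x + 2x^2; min AVC = $15 at x = 6. Since P = $207 ≥ min AVC, the firm produces.
MC = 87 - 48x + 6x^2. Setting P = MC and taking the root on the rising branch gives x* = 10.
TR = 207·10 = 2070. TC = 1846 + 470 = 2316. Profit = 2070 − 2316 = -$246.
Shutting down would mean losing the fixed cost of $1846, so operating at a loss of $246 is better by $1600.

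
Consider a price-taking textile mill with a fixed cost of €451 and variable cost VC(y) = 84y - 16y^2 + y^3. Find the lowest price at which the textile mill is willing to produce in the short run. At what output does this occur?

Short-run supply begins at min AVC. From VC = 84y - 16y^2 + y^3, AVC = 84 - 16y + y^2.
dAVC/dy = -16 + 2y = 0 gives y = 8. min AVC = 84 - 16·8 + 8^2 = 20.
So the shutdown price is €20.

€20 per unit, at y = 8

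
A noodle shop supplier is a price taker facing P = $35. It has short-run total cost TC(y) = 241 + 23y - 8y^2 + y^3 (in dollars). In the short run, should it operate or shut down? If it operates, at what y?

Produce at y = 6

Strip out fixed cost: VC = 23y - 8y^2 + y^3. Then AVC = 23 - 8y + y^2 and MC = 23 - 16y + 3y^2.
The AVC parabola has its vertex at y = 8/2 = 4, where AVC = 23 - 8·4 + 4^2 = $7.
P = $35 exceeds min AVC = $7, so the firm stays open.
Set P = MC: 35 = 23 - 16y + 3y^2 → -12 - 16y + 3y^2 = 0. The roots are y = -2/3 and y = 6; the profit-maximizing output is on the rising part of MC, so y* = 6.
Check: AVC at y = 6 is $11 ≤ P, so revenue covers variable cost.
Profit = P·y − TC = 35·6 − 307 = -$97, a loss, but smaller than the $241 fixed cost the firm would lose by shutting down.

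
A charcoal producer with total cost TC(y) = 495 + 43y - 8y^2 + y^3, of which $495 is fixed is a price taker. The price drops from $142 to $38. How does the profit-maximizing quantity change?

Output falls from 9 to 5

MC = 43 - 16y + 3y^2; the shutdown threshold is min AVC = $27 (at y = 4).
At P = $142 ≥ min AVC, set P = MC on the rising branch: y = 9.
At P = $38 ≥ min AVC, set P = MC: y = 5. The firm stays open but cuts output.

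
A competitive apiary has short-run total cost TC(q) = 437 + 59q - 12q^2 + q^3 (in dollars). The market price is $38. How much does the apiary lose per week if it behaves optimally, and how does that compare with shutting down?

Profit = -$339 at q = 7

AVC = 59 - 12q + q^2; min AVC = $23 at q = 6. Since P = $38 ≥ min AVC, the firm produces.
MC = 59 - 24q + 3q^2. Setting P = MC and taking the root on the rising branch gives q* = 7.
TR = 38·7 = 266. TC = 437 + 168 = 605. Profit = 266 − 605 = -$339.
Shutting down would mean losing the fixed cost of $437, so operating at a loss of $339 is better by $98.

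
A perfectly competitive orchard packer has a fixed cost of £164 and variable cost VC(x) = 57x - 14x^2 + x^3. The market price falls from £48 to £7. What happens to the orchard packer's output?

AVC = 57 - 14x + x^2, minimized at x = 7 where min AVC = £8. MC = 57 - 28x + 3x^2.
At P = £48 ≥ min AVC, set P = MC on the rising branch: x = 9.
At P = £7 < min AVC = £8, price no longer covers variable cost at any output, so the firm shuts down: x = 0.

Output falls from 9 to 0 (the firm shuts down)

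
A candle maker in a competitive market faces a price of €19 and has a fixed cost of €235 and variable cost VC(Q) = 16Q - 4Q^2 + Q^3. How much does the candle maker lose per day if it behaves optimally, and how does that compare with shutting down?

Profit = -€217 at Q = 3

AVC = 16 - 4Q + Q^2; min AVC = €12 at Q = 2. Since P = €19 ≥ min AVC, the firm produces.
With MC = 16 - 8Q + 3Q^2, P = MC on the upward-sloping part at Q* = 3.
TR = 19·3 = 57. TC = 235 + 39 = 274. Profit = 57 − 274 = -€217.
By producing, the firm covers all variable cost plus €18 of fixed cost; shutting down would lose the full €235.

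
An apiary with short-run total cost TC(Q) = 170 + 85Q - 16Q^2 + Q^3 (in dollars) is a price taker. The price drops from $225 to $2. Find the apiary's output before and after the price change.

AVC = 85 - 16Q + Q^2, minimized at Q = 8 where min AVC = $21. MC = 85 - 32Q + 3Q^2.
At P = $225 ≥ min AVC, set P = MC on the rising branch: Q = 14.
At P = $2 < min AVC = $21, price no longer covers variable cost at any output, so the firm shuts down: Q = 0.

Output falls from 14 to 0 (the firm shuts down)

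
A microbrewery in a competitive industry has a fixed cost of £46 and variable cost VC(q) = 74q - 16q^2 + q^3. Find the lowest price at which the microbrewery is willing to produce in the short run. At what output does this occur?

Short-run supply begins at min AVC. From VC = 74q - 16q^2 + q^3, AVC = 74 - 16q + q^2.
At the minimum of AVC, MC = AVC. MC = 74 - 32q + 3q^2; setting MC = AVC gives 2q^2 - 16q = 0, so q = 8. min AVC = 10.
For P < £10 the firm produces nothing.

£10 per unit, at q = 8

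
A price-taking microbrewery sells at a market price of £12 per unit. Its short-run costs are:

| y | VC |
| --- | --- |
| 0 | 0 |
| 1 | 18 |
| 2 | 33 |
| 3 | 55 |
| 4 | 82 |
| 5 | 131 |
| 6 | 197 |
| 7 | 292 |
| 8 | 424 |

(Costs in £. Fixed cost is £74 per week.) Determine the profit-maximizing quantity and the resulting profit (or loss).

Profit at each row (π = 12y − TC): y=0: -74; y=1: -80; y=2: -83; y=3: -93; y=4: -108; y=5: -145; y=6: -199; y=7: -282; y=8: -402.
Profit is highest at y = 0. Equivalently, the lowest AVC in the table is 33/2 ≈ £16.50 at y = 2, and P = £12 falls below it — price never covers variable cost, so the firm shuts down and loses only its fixed cost.

y = 0 (shut down); profit = -£74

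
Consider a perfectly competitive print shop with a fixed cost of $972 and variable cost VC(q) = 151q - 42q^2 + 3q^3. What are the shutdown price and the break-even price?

AVC = 151 - 42q + 3q^2; minimized at q = 7, giving min AVC = $4. That is the shutdown price.
ATC = 972/q + 151 - 42q + 3q^2. Setting dATC/dq = −972/q^2 − 42 + 6q = 0 gives q = 9 (since 6·9^3 − 42·9^2 = 972).
min ATC = 972/9 + 151 − 42·9 + 3·9^2 = $124. That is the break-even price.
Between these two prices the firm operates at a loss; above $124 it earns a profit.

Shutdown price = $4; break-even price = $124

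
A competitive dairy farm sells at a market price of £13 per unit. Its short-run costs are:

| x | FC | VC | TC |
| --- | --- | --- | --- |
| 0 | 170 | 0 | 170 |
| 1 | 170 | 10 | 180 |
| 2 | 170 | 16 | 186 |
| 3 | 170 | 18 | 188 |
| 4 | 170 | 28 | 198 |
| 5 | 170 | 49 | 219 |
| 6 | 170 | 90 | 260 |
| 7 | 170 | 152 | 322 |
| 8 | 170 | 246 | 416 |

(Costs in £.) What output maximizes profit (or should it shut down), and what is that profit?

x = 4; profit = -£146

Compute π = P·x − TC at each output: x=0: -170; x=1: -167; x=2: -160; x=3: -149; x=4: -146; x=5: -154; x=6: -182; x=7: -231; x=8: -312.
Profit is maximized at x = 4. AVC there is 28/4 = £7 ≤ P, so producing beats shutting down (which would give -£170).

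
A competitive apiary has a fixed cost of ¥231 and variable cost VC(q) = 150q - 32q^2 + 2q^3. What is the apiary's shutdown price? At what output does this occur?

¥22 per unit, at q = 8

The firm shuts down when price falls below the minimum of average variable cost. AVC = VC/q = 150 - 32q + 2q^2.
At the minimum of AVC, MC = AVC. MC = 150 - 64q + 6q^2; setting MC = AVC gives 4q^2 - 32q = 0, so q = 8. min AVC = 22.
For P < ¥22 the firm produces nothing.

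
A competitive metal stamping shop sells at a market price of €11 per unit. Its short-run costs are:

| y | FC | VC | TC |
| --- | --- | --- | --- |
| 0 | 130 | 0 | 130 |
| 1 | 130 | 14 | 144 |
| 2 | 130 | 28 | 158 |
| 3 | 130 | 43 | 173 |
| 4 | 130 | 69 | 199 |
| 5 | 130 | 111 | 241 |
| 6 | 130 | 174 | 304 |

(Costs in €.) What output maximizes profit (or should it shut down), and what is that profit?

Compute π = P·y − TC at each output: y=0: -130; y=1: -133; y=2: -136; y=3: -140; y=4: -155; y=5: -186; y=6: -238.
Profit is highest at y = 0. Equivalently, the lowest AVC in the table is 14/1 ≈ €14 at y = 1, and P = €11 falls below it — price never covers variable cost, so the firm shuts down and loses only its fixed cost.

y = 0 (shut down); profit = -€130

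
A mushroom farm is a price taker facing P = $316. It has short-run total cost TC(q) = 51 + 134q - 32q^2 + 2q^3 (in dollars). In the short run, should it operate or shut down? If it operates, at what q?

Strip out fixed cost: VC = 134q - 32q^2 + 2q^3. Then AVC = 134 - 32q + 2q^2 and MC = 134 - 64q + 6q^2.
AVC is minimized where dAVC/dq = -32 + 4q = 0, at q = 8; min AVC = 134 - 32·8 + 2·8^2 = $6.
Because $316 ≥ $6, revenue can cover variable cost; the firm operates.
P = MC gives -182 - 64q + 6q^2 = 0, with roots -7/3 and 13. Take the larger (rising MC): q* = 13.
Check: AVC at q = 13 is $56 ≤ P, so revenue covers variable cost.
Profit = P·q − TC = 316·13 − 779 = $3329.

Produce at q = 13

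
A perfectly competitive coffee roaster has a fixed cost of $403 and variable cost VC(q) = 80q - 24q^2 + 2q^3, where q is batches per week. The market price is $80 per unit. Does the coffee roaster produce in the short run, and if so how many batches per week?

From TC, MC = TC'(q) = 80 - 48q + 6q^2 and AVC = VC/q = 80 - 24q + 2q^2.
The AVC parabola has its vertex at q = 24/4 = 6, where AVC = 80 - 24·6 + 2·6^2 = $8.
P = $80 exceeds min AVC = $8, so the firm stays open.
Set P = MC: 80 = 80 - 48q + 6q^2 → -48q + 6q^2 = 0. The roots are q = 0 and q = 8; the profit-maximizing output is on the rising part of MC, so q* = 8.
Check: AVC at q = 8 is $16 ≤ P, so revenue covers variable cost.
Profit = P·q − TC = 80·8 − 531 = $109.

Produce at q = 8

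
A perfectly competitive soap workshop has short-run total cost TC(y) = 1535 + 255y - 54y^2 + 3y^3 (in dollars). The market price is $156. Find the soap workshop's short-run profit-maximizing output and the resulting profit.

Profit = -$83 at y = 11

AVC = 255 - 54y + 3y^2; min AVC = $12 at y = 9. Since P = $156 ≥ min AVC, the firm produces.
With MC = 255 - 108y + 9y^2, P = MC on the upward-sloping part at y* = 11.
TR = 156·11 = 1716. TC = 1535 + 264 = 1799. Profit = 1716 − 1799 = -$83.
By producing, the firm covers all variable cost plus $1452 of fixed cost; shutting down would lose the full $1535.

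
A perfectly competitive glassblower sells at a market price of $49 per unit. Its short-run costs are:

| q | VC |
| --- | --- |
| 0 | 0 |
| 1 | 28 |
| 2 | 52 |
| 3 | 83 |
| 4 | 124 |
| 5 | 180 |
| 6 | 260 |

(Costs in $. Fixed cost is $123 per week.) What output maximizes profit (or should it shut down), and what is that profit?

q = 4; profit = -$51

Profit at each row (π = 49q − TC): q=0: -123; q=1: -102; q=2: -77; q=3: -59; q=4: -51; q=5: -58; q=6: -89.
Profit is maximized at q = 4. AVC there is 124/4 = $31 ≤ P, so producing beats shutting down (which would give -$123).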